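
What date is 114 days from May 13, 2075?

September 4, 2075

Counting forward 114 days from May 13, 2075.
May has 31 days, so 31 − 13 = 18 days remain after May 13, 2075; 114 − 18 = 96 left.
June 2075 has 30 days: 96 − 30 = 66 left.
July 2075 has 31 days: 66 − 31 = 35 left.
August 2075 has 31 days: 35 − 31 = 4 left.
4 days into September 2075 → September 4, 2075.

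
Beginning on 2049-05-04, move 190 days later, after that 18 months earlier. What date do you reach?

May 10, 2048

Adding 190 days from May 4, 2049:
May has 31 days, so 31 − 4 = 27 days remain after May 4, 2049; 190 − 27 = 163 left.
June 2049 has 30 days: 163 − 30 = 133 left.
July 2049 has 31 days: 133 − 31 = 102 left.
August 2049 has 31 days: 102 − 31 = 71 left.
September 2049 has 30 days: 71 − 30 = 41 left.
October 2049 has 31 days: 41 − 31 = 10 left.
10 days into November 2049 → November 10, 2049.
Counting back 18 months from November 10, 2049:
month 11 − 18 = -7, which is month 5 of year 2048 → May 2048.
Day 10 is valid in May, giving May 10, 2048.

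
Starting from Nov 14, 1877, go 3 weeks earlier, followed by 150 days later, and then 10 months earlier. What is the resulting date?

Counting back 3 weeks (= 21 days) from November 14, 1877:
Going back 14 days from November 14, 1877 reaches the end of the previous month; 21 − 14 = 7 left.
October 1877 has 31 days; 31 − 7 = 24 → October 24, 1877.
Counting forward 150 days from October 24, 1877:
October has 31 days, so 31 − 24 = 7 days remain after October 24, 1877; 150 − 7 = 143 left.
November 1877 has 30 days: 143 − 30 = 113 left.
December 1877 has 31 days: 113 − 31 = 82 left.
January 1878 has 31 days: 82 − 31 = 51 left.
February 1878 has 28 days (1878 is not a leap year): 51 − 28 = 23 left.
23 days into March 1878 → March 23, 1878.
Going back 10 months from March 23, 1878:
month 3 − 10 = -7, which is month 5 of year 1877 → May 1877.
Day 23 is valid in May, giving May 23, 1877.

May 23, 1877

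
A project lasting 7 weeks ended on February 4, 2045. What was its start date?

December 17, 2044

Counting back 7 weeks = 49 days from February 4, 2045.
Going back 4 days from February 4, 2045 reaches the end of the previous month; 49 − 4 = 45 left.
January 2045 has 31 days: 45 − 31 = 14 left.
December 2044 has 31 days; 31 − 14 = 17 → December 17, 2044.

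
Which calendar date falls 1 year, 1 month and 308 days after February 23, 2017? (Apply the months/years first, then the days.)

January 25, 2019

Advancing 1 year, 1 month and 308 days from February 23, 2017: first the month/year part, then the days.
+1 year → 2018; month 2 + 1 = 3 → March 2018.
Day 23 is valid in March, giving March 23, 2018.
Now add 308 days from March 23, 2018.
March has 31 days, so 31 − 23 = 8 days remain after March 23, 2018; 308 − 8 = 300 left.
April 2018 has 30 days: 300 − 30 = 270 left.
May 2018 has 31 days: 270 − 31 = 239 left.
June 2018 has 30 days: 239 − 30 = 209 left.
July 2018 has 31 days: 209 − 31 = 178 left.
August 2018 has 31 days: 178 − 31 = 147 left.
September 2018 has 30 days: 147 − 30 = 117 left.
October 2018 has 31 days: 117 − 31 = 86 left.
November 2018 has 30 days: 86 − 30 = 56 left.
December 2018 has 31 days: 56 − 31 = 25 left.
25 days into January 2019 → January 25, 2019.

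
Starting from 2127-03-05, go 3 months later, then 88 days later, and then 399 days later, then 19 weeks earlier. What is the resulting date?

May 24, 2128

Adding 3 months from March 5, 2127:
month 3 + 3 = 6 → June 2127.
Day 5 is valid in June, giving June 5, 2127.
Adding 88 days from June 5, 2127:
June has 30 days, so 30 − 5 = 25 days remain after June 5, 2127; 88 − 25 = 63 left.
July 2127 has 31 days: 63 − 31 = 32 left.
August 2127 has 31 days: 32 − 31 = 1 left.
1 day into September 2127 → September 1, 2127.
Adding 399 days from September 1, 2127:
September has 30 days, so 30 − 1 = 29 days remain after September 1, 2127; 399 − 29 = 370 left.
October 2127 has 31 days: 370 − 31 = 339 left.
November 2127 has 30 days: 339 − 30 = 309 left.
December 2127 has 31 days: 309 − 31 = 278 left.
January 2128 has 31 days: 278 − 31 = 247 left.
February 2128 has 29 days (2128 is a leap year): 247 − 29 = 218 left.
March 2128 has 31 days: 218 − 31 = 187 left.
April 2128 has 30 days: 187 − 30 = 157 left.
May 2128 has 31 days: 157 − 31 = 126 left.
June 2128 has 30 days: 126 − 30 = 96 left.
July 2128 has 31 days: 96 − 31 = 65 left.
August 2128 has 31 days: 65 − 31 = 34 left.
September 2128 has 30 days: 34 − 30 = 4 left.
4 days into October 2128 → October 4, 2128.
Counting back 19 weeks (= 133 days) from October 4, 2128:
Going back 4 days from October 4, 2128 reaches the end of the previous month; 133 − 4 = 129 left.
September 2128 has 30 days: 129 − 30 = 99 left.
August 2128 has 31 days: 99 − 31 = 68 left.
July 2128 has 31 days: 68 − 31 = 37 left.
June 2128 has 30 days: 37 − 30 = 7 left.
May 2128 has 31 days; 31 − 7 = 24 → May 24, 2128.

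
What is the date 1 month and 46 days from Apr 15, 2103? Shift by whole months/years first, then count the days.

Counting forward 1 month and 46 days from April 15, 2103: first the month/year part, then the days.
month 4 + 1 = 5 → May 2103.
Day 15 is valid in May, giving May 15, 2103.
Now add 46 days from May 15, 2103.
May has 31 days, so 31 − 15 = 16 days remain after May 15, 2103; 46 − 16 = 30 left.
30 days into June 2103 → June 30, 2103.

June 30, 2103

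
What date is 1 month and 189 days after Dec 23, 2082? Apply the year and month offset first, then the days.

July 31, 2083

Advancing 1 month and 189 days from December 23, 2082: first the month/year part, then the days.
month 12 + 1 = 13, which is month 1 of year 2083 → January 2083.
Day 23 is valid in January, giving January 23, 2083.
Now add 189 days from January 23, 2083.
January has 31 days, so 31 − 23 = 8 days remain after January 23, 2083; 189 − 8 = 181 left.
February 2083 has 28 days (2083 is not a leap year): 181 − 28 = 153 left.
March 2083 has 31 days: 153 − 31 = 122 left.
April 2083 has 30 days: 122 − 30 = 92 left.
May 2083 has 31 days: 92 − 31 = 61 left.
June 2083 has 30 days: 61 − 30 = 31 left.
31 days into July 2083 → July 31, 2083.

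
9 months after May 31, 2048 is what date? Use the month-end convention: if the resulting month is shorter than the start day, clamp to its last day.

Advancing 9 months from May 31, 2048.
month 5 + 9 = 14, which is month 2 of year 2049 → February 2049.
February 2049 has only 28 days (2049 is not a leap year — relevant if February), and the start was day 31, so the date clamps to February 28, 2049.

February 28, 2049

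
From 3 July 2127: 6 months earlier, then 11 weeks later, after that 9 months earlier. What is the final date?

June 21, 2126

Subtracting 6 months from July 3, 2127:
month 7 − 6 = 1 → January 2127.
Day 3 is valid in January, giving January 3, 2127.
Counting forward 11 weeks (= 77 days) from January 3, 2127:
January has 31 days, so 31 − 3 = 28 days remain after January 3, 2127; 77 − 28 = 49 left.
February 2127 has 28 days (2127 is not a leap year): 49 − 28 = 21 left.
21 days into March 2127 → March 21, 2127.
Subtracting 9 months from March 21, 2127:
month 3 − 9 = -6, which is month 6 of year 2126 → June 2126.
Day 21 is valid in June, giving June 21, 2126.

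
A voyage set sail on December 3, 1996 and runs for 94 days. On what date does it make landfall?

March 7, 1997

Adding 94 days from December 3, 1996.
December has 31 days, so 31 − 3 = 28 days remain after December 3, 1996; 94 − 28 = 66 left.
January 1997 has 31 days: 66 − 31 = 35 left.
February 1997 has 28 days (1997 is not a leap year): 35 − 28 = 7 left.
7 days into March 1997 → March 7, 1997.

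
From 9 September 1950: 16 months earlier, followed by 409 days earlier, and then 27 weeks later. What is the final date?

October 1, 1948

Subtracting 16 months from September 9, 1950:
month 9 − 16 = -7, which is month 5 of year 1949 → May 1949.
Day 9 is valid in May, giving May 9, 1949.
Going back 409 days from May 9, 1949:
Going back 9 days from May 9, 1949 reaches the end of the previous month; 409 − 9 = 400 left.
April 1949 has 30 days: 400 − 30 = 370 left.
March 1949 has 31 days: 370 − 31 = 339 left.
February 1949 has 28 days (1949 is not a leap year): 339 − 28 = 311 left.
January 1949 has 31 days: 311 − 31 = 280 left.
December 1948 has 31 days: 280 − 31 = 249 left.
November 1948 has 30 days: 249 − 30 = 219 left.
October 1948 has 31 days: 219 − 31 = 188 left.
September 1948 has 30 days: 188 − 30 = 158 left.
August 1948 has 31 days: 158 − 31 = 127 left.
July 1948 has 31 days: 127 − 31 = 96 left.
June 1948 has 30 days: 96 − 30 = 66 left.
May 1948 has 31 days: 66 − 31 = 35 left.
April 1948 has 30 days: 35 − 30 = 5 left.
March 1948 has 31 days; 31 − 5 = 26 → March 26, 1948.
Advancing 27 weeks (= 189 days) from March 26, 1948:
March has 31 days, so 31 − 26 = 5 days remain after March 26, 1948; 189 − 5 = 184 left.
April 1948 has 30 days: 184 − 30 = 154 left.
May 1948 has 31 days: 154 − 31 = 123 left.
June 1948 has 30 days: 123 − 30 = 93 left.
July 1948 has 31 days: 93 − 31 = 62 left.
August 1948 has 31 days: 62 − 31 = 31 left.
September 1948 has 30 days: 31 − 30 = 1 left.
1 day into October 1948 → October 1, 1948.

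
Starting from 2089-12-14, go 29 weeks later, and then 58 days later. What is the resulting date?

Adding 29 weeks (= 203 days) from December 14, 2089:
December has 31 days, so 31 − 14 = 17 days remain after December 14, 2089; 203 − 17 = 186 left.
January 2090 has 31 days: 186 − 31 = 155 left.
February 2090 has 28 days (2090 is not a leap year): 155 − 28 = 127 left.
March 2090 has 31 days: 127 − 31 = 96 left.
April 2090 has 30 days: 96 − 30 = 66 left.
May 2090 has 31 days: 66 − 31 = 35 left.
June 2090 has 30 days: 35 − 30 = 5 left.
5 days into July 2090 → July 5, 2090.
Advancing 58 days from July 5, 2090:
July has 31 days, so 31 − 5 = 26 days remain after July 5, 2090; 58 − 26 = 32 left.
August 2090 has 31 days: 32 − 31 = 1 left.
1 day into September 2090 → September 1, 2090.

September 1, 2090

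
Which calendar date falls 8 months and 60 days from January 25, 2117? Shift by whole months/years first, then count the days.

November 24, 2117

Counting forward 8 months and 60 days from January 25, 2117: first the month/year part, then the days.
month 1 + 8 = 9 → September 2117.
Day 25 is valid in September, giving September 25, 2117.
Now add 60 days from September 25, 2117.
September has 30 days, so 30 − 25 = 5 days remain after September 25, 2117; 60 − 5 = 55 left.
October 2117 has 31 days: 55 − 31 = 24 left.
24 days into November 2117 → November 24, 2117.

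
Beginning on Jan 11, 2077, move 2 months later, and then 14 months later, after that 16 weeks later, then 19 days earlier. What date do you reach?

August 12, 2078

Counting forward 2 months from January 11, 2077:
month 1 + 2 = 3 → March 2077.
Day 11 is valid in March, giving March 11, 2077.
Counting forward 14 months from March 11, 2077:
month 3 + 14 = 17, which is month 5 of year 2078 → May 2078.
Day 11 is valid in May, giving May 11, 2078.
Advancing 16 weeks (= 112 days) from May 11, 2078:
May has 31 days, so 31 − 11 = 20 days remain after May 11, 2078; 112 − 20 = 92 left.
June 2078 has 30 days: 92 − 30 = 62 left.
July 2078 has 31 days: 62 − 31 = 31 left.
31 days into August 2078 → August 31, 2078.
Counting back 19 days from August 31, 2078:
31 − 19 = 12, still in August 2078.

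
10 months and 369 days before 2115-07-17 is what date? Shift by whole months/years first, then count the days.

September 13, 2113

Counting back 10 months and 369 days from July 17, 2115: first the month/year part, then the days.
month 7 − 10 = -3, which is month 9 of year 2114 → September 2114.
Day 17 is valid in September, giving September 17, 2114.
Now subtract 369 days from September 17, 2114.
Going back 17 days from September 17, 2114 reaches the end of the previous month; 369 − 17 = 352 left.
August 2114 has 31 days: 352 − 31 = 321 left.
July 2114 has 31 days: 321 − 31 = 290 left.
June 2114 has 30 days: 290 − 30 = 260 left.
May 2114 has 31 days: 260 − 31 = 229 left.
April 2114 has 30 days: 229 − 30 = 199 left.
March 2114 has 31 days: 199 − 31 = 168 left.
February 2114 has 28 days (2114 is not a leap year): 168 − 28 = 140 left.
January 2114 has 31 days: 140 − 31 = 109 left.
December 2113 has 31 days: 109 − 31 = 78 left.
November 2113 has 30 days: 78 − 30 = 48 left.
October 2113 has 31 days: 48 − 31 = 17 left.
September 2113 has 30 days; 30 − 17 = 13 → September 13, 2113.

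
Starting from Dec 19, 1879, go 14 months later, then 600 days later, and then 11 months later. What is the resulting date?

Advancing 14 months from December 19, 1879:
month 12 + 14 = 26, which is month 2 of year 1881 → February 1881.
Day 19 is valid in February, giving February 19, 1881.
Adding 600 days from February 19, 1881:
February has 28 days, so 28 − 19 = 9 days remain after February 19, 1881; 600 − 9 = 591 left.
March 1881 has 31 days: 591 − 31 = 560 left.
April 1881 has 30 days: 560 − 30 = 530 left.
May 1881 has 31 days: 530 − 31 = 499 left.
June 1881 has 30 days: 499 − 30 = 469 left.
July 1881 has 31 days: 469 − 31 = 438 left.
August 1881 has 31 days: 438 − 31 = 407 left.
September 1881 has 30 days: 407 − 30 = 377 left.
October 1881 has 31 days: 377 − 31 = 346 left.
November 1881 has 30 days: 346 − 30 = 316 left.
December 1881 has 31 days: 316 − 31 = 285 left.
January 1882 has 31 days: 285 − 31 = 254 left.
February 1882 has 28 days (1882 is not a leap year): 254 − 28 = 226 left.
March 1882 has 31 days: 226 − 31 = 195 left.
April 1882 has 30 days: 195 − 30 = 165 left.
May 1882 has 31 days: 165 − 31 = 134 left.
June 1882 has 30 days: 134 − 30 = 104 left.
July 1882 has 31 days: 104 − 31 = 73 left.
August 1882 has 31 days: 73 − 31 = 42 left.
September 1882 has 30 days: 42 − 30 = 12 left.
12 days into October 1882 → October 12, 1882.
Counting forward 11 months from October 12, 1882:
month 10 + 11 = 21, which is month 9 of year 1883 → September 1883.
Day 12 is valid in September, giving September 12, 1883.

September 12, 1883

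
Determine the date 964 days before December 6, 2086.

April 16, 2084

Subtracting 964 days from December 6, 2086.
Going back 6 days from December 6, 2086 reaches the end of the previous month; 964 − 6 = 958 left.
November 2086 has 30 days: 958 − 30 = 928 left.
October 2086 has 31 days: 928 − 31 = 897 left.
September 2086 has 30 days: 897 − 30 = 867 left.
August 2086 has 31 days: 867 − 31 = 836 left.
July 2086 has 31 days: 836 − 31 = 805 left.
June 2086 has 30 days: 805 − 30 = 775 left.
May 2086 has 31 days: 775 − 31 = 744 left.
April 2086 has 30 days: 744 − 30 = 714 left.
March 2086 has 31 days: 714 − 31 = 683 left.
February 2086 has 28 days (2086 is not a leap year): 683 − 28 = 655 left.
January 2086 has 31 days: 655 − 31 = 624 left.
December 2085 has 31 days: 624 − 31 = 593 left.
November 2085 has 30 days: 593 − 30 = 563 left.
October 2085 has 31 days: 563 − 31 = 532 left.
September 2085 has 30 days: 532 − 30 = 502 left.
August 2085 has 31 days: 502 − 31 = 471 left.
July 2085 has 31 days: 471 − 31 = 440 left.
June 2085 has 30 days: 440 − 30 = 410 left.
May 2085 has 31 days: 410 − 31 = 379 left.
April 2085 has 30 days: 379 − 30 = 349 left.
March 2085 has 31 days: 349 − 31 = 318 left.
February 2085 has 28 days (2085 is not a leap year): 318 − 28 = 290 left.
January 2085 has 31 days: 290 − 31 = 259 left.
December 2084 has 31 days: 259 − 31 = 228 left.
November 2084 has 30 days: 228 − 30 = 198 left.
October 2084 has 31 days: 198 − 31 = 167 left.
September 2084 has 30 days: 167 − 30 = 137 left.
August 2084 has 31 days: 137 − 31 = 106 left.
July 2084 has 31 days: 106 − 31 = 75 left.
June 2084 has 30 days: 75 − 30 = 45 left.
May 2084 has 31 days: 45 − 31 = 14 left.
April 2084 has 30 days; 30 − 14 = 16 → April 16, 2084.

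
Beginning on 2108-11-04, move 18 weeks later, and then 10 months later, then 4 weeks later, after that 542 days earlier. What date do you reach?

August 14, 2108

Counting forward 18 weeks (= 126 days) from November 4, 2108:
November has 30 days, so 30 − 4 = 26 days remain after November 4, 2108; 126 − 26 = 100 left.
December 2108 has 31 days: 100 − 31 = 69 left.
January 2109 has 31 days: 69 − 31 = 38 left.
February 2109 has 28 days (2109 is not a leap year): 38 − 28 = 10 left.
10 days into March 2109 → March 10, 2109.
Counting forward 10 months from March 10, 2109:
month 3 + 10 = 13, which is month 1 of year 2110 → January 2110.
Day 10 is valid in January, giving January 10, 2110.
Advancing 4 weeks (= 28 days) from January 10, 2110:
January has 31 days, so 31 − 10 = 21 days remain after January 10, 2110; 28 − 21 = 7 left.
7 days into February 2110 → February 7, 2110.
Subtracting 542 days from February 7, 2110:
Going back 7 days from February 7, 2110 reaches the end of the previous month; 542 − 7 = 535 left.
January 2110 has 31 days: 535 − 31 = 504 left.
December 2109 has 31 days: 504 − 31 = 473 left.
November 2109 has 30 days: 473 − 30 = 443 left.
October 2109 has 31 days: 443 − 31 = 412 left.
September 2109 has 30 days: 412 − 30 = 382 left.
August 2109 has 31 days: 382 − 31 = 351 left.
July 2109 has 31 days: 351 − 31 = 320 left.
June 2109 has 30 days: 320 − 30 = 290 left.
May 2109 has 31 days: 290 − 31 = 259 left.
April 2109 has 30 days: 259 − 30 = 229 left.
March 2109 has 31 days: 229 − 31 = 198 left.
February 2109 has 28 days (2109 is not a leap year): 198 − 28 = 170 left.
January 2109 has 31 days: 170 − 31 = 139 left.
December 2108 has 31 days: 139 − 31 = 108 left.
November 2108 has 30 days: 108 − 30 = 78 left.
October 2108 has 31 days: 78 − 31 = 47 left.
September 2108 has 30 days: 47 − 30 = 17 left.
August 2108 has 31 days; 31 − 17 = 14 → August 14, 2108.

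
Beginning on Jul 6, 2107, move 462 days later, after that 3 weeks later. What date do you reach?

October 31, 2108

Advancing 462 days from July 6, 2107:
July has 31 days, so 31 − 6 = 25 days remain after July 6, 2107; 462 − 25 = 437 left.
August 2107 has 31 days: 437 − 31 = 406 left.
September 2107 has 30 days: 406 − 30 = 376 left.
October 2107 has 31 days: 376 − 31 = 345 left.
November 2107 has 30 days: 345 − 30 = 315 left.
December 2107 has 31 days: 315 − 31 = 284 left.
January 2108 has 31 days: 284 − 31 = 253 left.
February 2108 has 29 days (2108 is a leap year): 253 − 29 = 224 left.
March 2108 has 31 days: 224 − 31 = 193 left.
April 2108 has 30 days: 193 − 30 = 163 left.
May 2108 has 31 days: 163 − 31 = 132 left.
June 2108 has 30 days: 132 − 30 = 102 left.
July 2108 has 31 days: 102 − 31 = 71 left.
August 2108 has 31 days: 71 − 31 = 40 left.
September 2108 has 30 days: 40 − 30 = 10 left.
10 days into October 2108 → October 10, 2108.
Adding 3 weeks (= 21 days) from October 10, 2108:
October has 31 days; 10 + 21 = 31, still in October.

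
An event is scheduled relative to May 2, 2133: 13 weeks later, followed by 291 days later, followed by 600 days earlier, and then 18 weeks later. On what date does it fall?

January 30, 2133

Advancing 13 weeks (= 91 days) from May 2, 2133:
May has 31 days, so 31 − 2 = 29 days remain after May 2, 2133; 91 − 29 = 62 left.
June 2133 has 30 days: 62 − 30 = 32 left.
July 2133 has 31 days: 32 − 31 = 1 left.
1 day into August 2133 → August 1, 2133.
Advancing 291 days from August 1, 2133:
August has 31 days, so 31 − 1 = 30 days remain after August 1, 2133; 291 − 30 = 261 left.
September 2133 has 30 days: 261 − 30 = 231 left.
October 2133 has 31 days: 231 − 31 = 200 left.
November 2133 has 30 days: 200 − 30 = 170 left.
December 2133 has 31 days: 170 − 31 = 139 left.
January 2134 has 31 days: 139 − 31 = 108 left.
February 2134 has 28 days (2134 is not a leap year): 108 − 28 = 80 left.
March 2134 has 31 days: 80 − 31 = 49 left.
April 2134 has 30 days: 49 − 30 = 19 left.
19 days into May 2134 → May 19, 2134.
Counting back 600 days from May 19, 2134:
Going back 19 days from May 19, 2134 reaches the end of the previous month; 600 − 19 = 581 left.
April 2134 has 30 days: 581 − 30 = 551 left.
March 2134 has 31 days: 551 − 31 = 520 left.
February 2134 has 28 days (2134 is not a leap year): 520 − 28 = 492 left.
January 2134 has 31 days: 492 − 31 = 461 left.
December 2133 has 31 days: 461 − 31 = 430 left.
November 2133 has 30 days: 430 − 30 = 400 left.
October 2133 has 31 days: 400 − 31 = 369 left.
September 2133 has 30 days: 369 − 30 = 339 left.
August 2133 has 31 days: 339 − 31 = 308 left.
July 2133 has 31 days: 308 − 31 = 277 left.
June 2133 has 30 days: 277 − 30 = 247 left.
May 2133 has 31 days: 247 − 31 = 216 left.
April 2133 has 30 days: 216 − 30 = 186 left.
March 2133 has 31 days: 186 − 31 = 155 left.
February 2133 has 28 days (2133 is not a leap year): 155 − 28 = 127 left.
January 2133 has 31 days: 127 − 31 = 96 left.
December 2132 has 31 days: 96 − 31 = 65 left.
November 2132 has 30 days: 65 − 30 = 35 left.
October 2132 has 31 days: 35 − 31 = 4 left.
September 2132 has 30 days; 30 − 4 = 26 → September 26, 2132.
Adding 18 weeks (= 126 days) from September 26, 2132:
September has 30 days, so 30 − 26 = 4 days remain after September 26, 2132; 126 − 4 = 122 left.
October 2132 has 31 days: 122 − 31 = 91 left.
November 2132 has 30 days: 91 − 30 = 61 left.
December 2132 has 31 days: 61 − 31 = 30 left.
30 days into January 2133 → January 30, 2133.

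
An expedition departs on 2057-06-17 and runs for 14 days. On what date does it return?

July 1, 2057

Adding 14 days from June 17, 2057.
June has 30 days, so 30 − 17 = 13 days remain after June 17, 2057; 14 − 13 = 1 left.
1 day into July 2057 → July 1, 2057.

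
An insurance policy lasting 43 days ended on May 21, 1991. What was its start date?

Going back 43 days from May 21, 1991.
Going back 21 days from May 21, 1991 reaches the end of the previous month; 43 − 21 = 22 left.
April 1991 has 30 days; 30 − 22 = 8 → April 8, 1991.

April 8, 1991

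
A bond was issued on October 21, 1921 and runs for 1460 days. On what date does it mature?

October 20, 1925

Adding 1460 days from October 21, 1921.
October has 31 days, so 31 − 21 = 10 days remain after October 21, 1921; 1460 − 10 = 1450 left.
November 1921 has 30 days: 1450 − 30 = 1420 left.
December 1921 has 31 days: 1420 − 31 = 1389 left.
January 1922 has 31 days: 1389 − 31 = 1358 left.
February 1922 has 28 days (1922 is not a leap year): 1358 − 28 = 1330 left.
March 1922 has 31 days: 1330 − 31 = 1299 left.
April 1922 has 30 days: 1299 − 30 = 1269 left.
May 1922 has 31 days: 1269 − 31 = 1238 left.
June 1922 has 30 days: 1238 − 30 = 1208 left.
July 1922 has 31 days: 1208 − 31 = 1177 left.
August 1922 has 31 days: 1177 − 31 = 1146 left.
September 1922 has 30 days: 1146 − 30 = 1116 left.
October 1922 has 31 days: 1116 − 31 = 1085 left.
November 1922 has 30 days: 1085 − 30 = 1055 left.
December 1922 has 31 days: 1055 − 31 = 1024 left.
January 1923 has 31 days: 1024 − 31 = 993 left.
February 1923 has 28 days (1923 is not a leap year): 993 − 28 = 965 left.
March 1923 has 31 days: 965 − 31 = 934 left.
April 1923 has 30 days: 934 − 30 = 904 left.
May 1923 has 31 days: 904 − 31 = 873 left.
June 1923 has 30 days: 873 − 30 = 843 left.
July 1923 has 31 days: 843 − 31 = 812 left.
August 1923 has 31 days: 812 − 31 = 781 left.
September 1923 has 30 days: 781 − 30 = 751 left.
October 1923 has 31 days: 751 − 31 = 720 left.
November 1923 has 30 days: 720 − 30 = 690 left.
December 1923 has 31 days: 690 − 31 = 659 left.
January 1924 has 31 days: 659 − 31 = 628 left.
February 1924 has 29 days (1924 is a leap year): 628 − 29 = 599 left.
March 1924 has 31 days: 599 − 31 = 568 left.
April 1924 has 30 days: 568 − 30 = 538 left.
May 1924 has 31 days: 538 − 31 = 507 left.
June 1924 has 30 days: 507 − 30 = 477 left.
July 1924 has 31 days: 477 − 31 = 446 left.
August 1924 has 31 days: 446 − 31 = 415 left.
September 1924 has 30 days: 415 − 30 = 385 left.
October 1924 has 31 days: 385 − 31 = 354 left.
November 1924 has 30 days: 354 − 30 = 324 left.
December 1924 has 31 days: 324 − 31 = 293 left.
January 1925 has 31 days: 293 − 31 = 262 left.
February 1925 has 28 days (1925 is not a leap year): 262 − 28 = 234 left.
March 1925 has 31 days: 234 − 31 = 203 left.
April 1925 has 30 days: 203 − 30 = 173 left.
May 1925 has 31 days: 173 − 31 = 142 left.
June 1925 has 30 days: 142 − 30 = 112 left.
July 1925 has 31 days: 112 − 31 = 81 left.
August 1925 has 31 days: 81 − 31 = 50 left.
September 1925 has 30 days: 50 − 30 = 20 left.
20 days into October 1925 → October 20, 1925.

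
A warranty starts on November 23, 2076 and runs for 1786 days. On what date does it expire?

Adding 1786 days from November 23, 2076.
November has 30 days, so 30 − 23 = 7 days remain after November 23, 2076; 1786 − 7 = 1779 left.
December 2076 has 31 days: 1779 − 31 = 1748 left.
January 2077 has 31 days: 1748 − 31 = 1717 left.
February 2077 has 28 days (2077 is not a leap year): 1717 − 28 = 1689 left.
March 2077 has 31 days: 1689 − 31 = 1658 left.
April 2077 has 30 days: 1658 − 30 = 1628 left.
May 2077 has 31 days: 1628 − 31 = 1597 left.
June 2077 has 30 days: 1597 − 30 = 1567 left.
July 2077 has 31 days: 1567 − 31 = 1536 left.
August 2077 has 31 days: 1536 − 31 = 1505 left.
September 2077 has 30 days: 1505 − 30 = 1475 left.
October 2077 has 31 days: 1475 − 31 = 1444 left.
November 2077 has 30 days: 1444 − 30 = 1414 left.
December 2077 has 31 days: 1414 − 31 = 1383 left.
January 2078 has 31 days: 1383 − 31 = 1352 left.
February 2078 has 28 days (2078 is not a leap year): 1352 − 28 = 1324 left.
March 2078 has 31 days: 1324 − 31 = 1293 left.
April 2078 has 30 days: 1293 − 30 = 1263 left.
May 2078 has 31 days: 1263 − 31 = 1232 left.
June 2078 has 30 days: 1232 − 30 = 1202 left.
July 2078 has 31 days: 1202 − 31 = 1171 left.
August 2078 has 31 days: 1171 − 31 = 1140 left.
September 2078 has 30 days: 1140 − 30 = 1110 left.
October 2078 has 31 days: 1110 − 31 = 1079 left.
November 2078 has 30 days: 1079 − 30 = 1049 left.
December 2078 has 31 days: 1049 − 31 = 1018 left.
January 2079 has 31 days: 1018 − 31 = 987 left.
February 2079 has 28 days (2079 is not a leap year): 987 − 28 = 959 left.
March 2079 has 31 days: 959 − 31 = 928 left.
April 2079 has 30 days: 928 − 30 = 898 left.
May 2079 has 31 days: 898 − 31 = 867 left.
June 2079 has 30 days: 867 − 30 = 837 left.
July 2079 has 31 days: 837 − 31 = 806 left.
August 2079 has 31 days: 806 − 31 = 775 left.
September 2079 has 30 days: 775 − 30 = 745 left.
October 2079 has 31 days: 745 − 31 = 714 left.
November 2079 has 30 days: 714 − 30 = 684 left.
December 2079 has 31 days: 684 − 31 = 653 left.
January 2080 has 31 days: 653 − 31 = 622 left.
February 2080 has 29 days (2080 is a leap year): 622 − 29 = 593 left.
March 2080 has 31 days: 593 − 31 = 562 left.
April 2080 has 30 days: 562 − 30 = 532 left.
May 2080 has 31 days: 532 − 31 = 501 left.
June 2080 has 30 days: 501 − 30 = 471 left.
July 2080 has 31 days: 471 − 31 = 440 left.
August 2080 has 31 days: 440 − 31 = 409 left.
September 2080 has 30 days: 409 − 30 = 379 left.
October 2080 has 31 days: 379 − 31 = 348 left.
November 2080 has 30 days: 348 − 30 = 318 left.
December 2080 has 31 days: 318 − 31 = 287 left.
January 2081 has 31 days: 287 − 31 = 256 left.
February 2081 has 28 days (2081 is not a leap year): 256 − 28 = 228 left.
March 2081 has 31 days: 228 − 31 = 197 left.
April 2081 has 30 days: 197 − 30 = 167 left.
May 2081 has 31 days: 167 − 31 = 136 left.
June 2081 has 30 days: 136 − 30 = 106 left.
July 2081 has 31 days: 106 − 31 = 75 left.
August 2081 has 31 days: 75 − 31 = 44 left.
September 2081 has 30 days: 44 − 30 = 14 left.
14 days into October 2081 → October 14, 2081.

October 14, 2081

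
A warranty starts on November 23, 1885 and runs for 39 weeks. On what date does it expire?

August 23, 1886

Advancing 39 weeks = 273 days from November 23, 1885.
November has 30 days, so 30 − 23 = 7 days remain after November 23, 1885; 273 − 7 = 266 left.
December 1885 has 31 days: 266 − 31 = 235 left.
January 1886 has 31 days: 235 − 31 = 204 left.
February 1886 has 28 days (1886 is not a leap year): 204 − 28 = 176 left.
March 1886 has 31 days: 176 − 31 = 145 left.
April 1886 has 30 days: 145 − 30 = 115 left.
May 1886 has 31 days: 115 − 31 = 84 left.
June 1886 has 30 days: 84 − 30 = 54 left.
July 1886 has 31 days: 54 − 31 = 23 left.
23 days into August 1886 → August 23, 1886.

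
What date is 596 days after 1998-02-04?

September 23, 1999

Adding 596 days from February 4, 1998.
February has 28 days, so 28 − 4 = 24 days remain after February 4, 1998; 596 − 24 = 572 left.
March 1998 has 31 days: 572 − 31 = 541 left.
April 1998 has 30 days: 541 − 30 = 511 left.
May 1998 has 31 days: 511 − 31 = 480 left.
June 1998 has 30 days: 480 − 30 = 450 left.
July 1998 has 31 days: 450 − 31 = 419 left.
August 1998 has 31 days: 419 − 31 = 388 left.
September 1998 has 30 days: 388 − 30 = 358 left.
October 1998 has 31 days: 358 − 31 = 327 left.
November 1998 has 30 days: 327 − 30 = 297 left.
December 1998 has 31 days: 297 − 31 = 266 left.
January 1999 has 31 days: 266 − 31 = 235 left.
February 1999 has 28 days (1999 is not a leap year): 235 − 28 = 207 left.
March 1999 has 31 days: 207 − 31 = 176 left.
April 1999 has 30 days: 176 − 30 = 146 left.
May 1999 has 31 days: 146 − 31 = 115 left.
June 1999 has 30 days: 115 − 30 = 85 left.
July 1999 has 31 days: 85 − 31 = 54 left.
August 1999 has 31 days: 54 − 31 = 23 left.
23 days into September 1999 → September 23, 1999.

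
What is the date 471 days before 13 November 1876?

July 31, 1875

Counting back 471 days from November 13, 1876.
Going back 13 days from November 13, 1876 reaches the end of the previous month; 471 − 13 = 458 left.
October 1876 has 31 days: 458 − 31 = 427 left.
September 1876 has 30 days: 427 − 30 = 397 left.
August 1876 has 31 days: 397 − 31 = 366 left.
July 1876 has 31 days: 366 − 31 = 335 left.
June 1876 has 30 days: 335 − 30 = 305 left.
May 1876 has 31 days: 305 − 31 = 274 left.
April 1876 has 30 days: 274 − 30 = 244 left.
March 1876 has 31 days: 244 − 31 = 213 left.
February 1876 has 29 days (1876 is a leap year): 213 − 29 = 184 left.
January 1876 has 31 days: 184 − 31 = 153 left.
December 1875 has 31 days: 153 − 31 = 122 left.
November 1875 has 30 days: 122 − 30 = 92 left.
October 1875 has 31 days: 92 − 31 = 61 left.
September 1875 has 30 days: 61 − 30 = 31 left.
August 1875 has 31 days: 31 − 31 = 0 left.
July 1875 has 31 days; 31 − 0 = 31 → July 31, 1875.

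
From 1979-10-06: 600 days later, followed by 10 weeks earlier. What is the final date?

Advancing 600 days from October 6, 1979:
October has 31 days, so 31 − 6 = 25 days remain after October 6, 1979; 600 − 25 = 575 left.
November 1979 has 30 days: 575 − 30 = 545 left.
December 1979 has 31 days: 545 − 31 = 514 left.
January 1980 has 31 days: 514 − 31 = 483 left.
February 1980 has 29 days (1980 is a leap year): 483 − 29 = 454 left.
March 1980 has 31 days: 454 − 31 = 423 left.
April 1980 has 30 days: 423 − 30 = 393 left.
May 1980 has 31 days: 393 − 31 = 362 left.
June 1980 has 30 days: 362 − 30 = 332 left.
July 1980 has 31 days: 332 − 31 = 301 left.
August 1980 has 31 days: 301 − 31 = 270 left.
September 1980 has 30 days: 270 − 30 = 240 left.
October 1980 has 31 days: 240 − 31 = 209 left.
November 1980 has 30 days: 209 − 30 = 179 left.
December 1980 has 31 days: 179 − 31 = 148 left.
January 1981 has 31 days: 148 − 31 = 117 left.
February 1981 has 28 days (1981 is not a leap year): 117 − 28 = 89 left.
March 1981 has 31 days: 89 − 31 = 58 left.
April 1981 has 30 days: 58 − 30 = 28 left.
28 days into May 1981 → May 28, 1981.
Subtracting 10 weeks (= 70 days) from May 28, 1981:
Going back 28 days from May 28, 1981 reaches the end of the previous month; 70 − 28 = 42 left.
April 1981 has 30 days: 42 − 30 = 12 left.
March 1981 has 31 days; 31 − 12 = 19 → March 19, 1981.

March 19, 1981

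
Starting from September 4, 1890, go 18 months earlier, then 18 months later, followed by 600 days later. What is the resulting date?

April 26, 1892

Counting back 18 months from September 4, 1890:
month 9 − 18 = -9, which is month 3 of year 1889 → March 1889.
Day 4 is valid in March, giving March 4, 1889.
Counting forward 18 months from March 4, 1889:
month 3 + 18 = 21, which is month 9 of year 1890 → September 1890.
Day 4 is valid in September, giving September 4, 1890.
Adding 600 days from September 4, 1890:
September has 30 days, so 30 − 4 = 26 days remain after September 4, 1890; 600 − 26 = 574 left.
October 1890 has 31 days: 574 − 31 = 543 left.
November 1890 has 30 days: 543 − 30 = 513 left.
December 1890 has 31 days: 513 − 31 = 482 left.
January 1891 has 31 days: 482 − 31 = 451 left.
February 1891 has 28 days (1891 is not a leap year): 451 − 28 = 423 left.
March 1891 has 31 days: 423 − 31 = 392 left.
April 1891 has 30 days: 392 − 30 = 362 left.
May 1891 has 31 days: 362 − 31 = 331 left.
June 1891 has 30 days: 331 − 30 = 301 left.
July 1891 has 31 days: 301 − 31 = 270 left.
August 1891 has 31 days: 270 − 31 = 239 left.
September 1891 has 30 days: 239 − 30 = 209 left.
October 1891 has 31 days: 209 − 31 = 178 left.
November 1891 has 30 days: 178 − 30 = 148 left.
December 1891 has 31 days: 148 − 31 = 117 left.
January 1892 has 31 days: 117 − 31 = 86 left.
February 1892 has 29 days (1892 is a leap year): 86 − 29 = 57 left.
March 1892 has 31 days: 57 − 31 = 26 left.
26 days into April 1892 → April 26, 1892.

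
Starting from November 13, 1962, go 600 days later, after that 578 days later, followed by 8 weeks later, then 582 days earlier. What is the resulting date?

August 26, 1964

Counting forward 600 days from November 13, 1962:
November has 30 days, so 30 − 13 = 17 days remain after November 13, 1962; 600 − 17 = 583 left.
December 1962 has 31 days: 583 − 31 = 552 left.
January 1963 has 31 days: 552 − 31 = 521 left.
February 1963 has 28 days (1963 is not a leap year): 521 − 28 = 493 left.
March 1963 has 31 days: 493 − 31 = 462 left.
April 1963 has 30 days: 462 − 30 = 432 left.
May 1963 has 31 days: 432 − 31 = 401 left.
June 1963 has 30 days: 401 − 30 = 371 left.
July 1963 has 31 days: 371 − 31 = 340 left.
August 1963 has 31 days: 340 − 31 = 309 left.
September 1963 has 30 days: 309 − 30 = 279 left.
October 1963 has 31 days: 279 − 31 = 248 left.
November 1963 has 30 days: 248 − 30 = 218 left.
December 1963 has 31 days: 218 − 31 = 187 left.
January 1964 has 31 days: 187 − 31 = 156 left.
February 1964 has 29 days (1964 is a leap year): 156 − 29 = 127 left.
March 1964 has 31 days: 127 − 31 = 96 left.
April 1964 has 30 days: 96 − 30 = 66 left.
May 1964 has 31 days: 66 − 31 = 35 left.
June 1964 has 30 days: 35 − 30 = 5 left.
5 days into July 1964 → July 5, 1964.
Adding 578 days from July 5, 1964:
July has 31 days, so 31 − 5 = 26 days remain after July 5, 1964; 578 − 26 = 552 left.
August 1964 has 31 days: 552 − 31 = 521 left.
September 1964 has 30 days: 521 − 30 = 491 left.
October 1964 has 31 days: 491 − 31 = 460 left.
November 1964 has 30 days: 460 − 30 = 430 left.
December 1964 has 31 days: 430 − 31 = 399 left.
January 1965 has 31 days: 399 − 31 = 368 left.
February 1965 has 28 days (1965 is not a leap year): 368 − 28 = 340 left.
March 1965 has 31 days: 340 − 31 = 309 left.
April 1965 has 30 days: 309 − 30 = 279 left.
May 1965 has 31 days: 279 − 31 = 248 left.
June 1965 has 30 days: 248 − 30 = 218 left.
July 1965 has 31 days: 218 − 31 = 187 left.
August 1965 has 31 days: 187 − 31 = 156 left.
September 1965 has 30 days: 156 − 30 = 126 left.
October 1965 has 31 days: 126 − 31 = 95 left.
November 1965 has 30 days: 95 − 30 = 65 left.
December 1965 has 31 days: 65 − 31 = 34 left.
January 1966 has 31 days: 34 − 31 = 3 left.
3 days into February 1966 → February 3, 1966.
Advancing 8 weeks (= 56 days) from February 3, 1966:
February has 28 days, so 28 − 3 = 25 days remain after February 3, 1966; 56 − 25 = 31 left.
31 days into March 1966 → March 31, 1966.
Going back 582 days from March 31, 1966:
Going back 31 days from March 31, 1966 reaches the end of the previous month; 582 − 31 = 551 left.
February 1966 has 28 days (1966 is not a leap year): 551 − 28 = 523 left.
January 1966 has 31 days: 523 − 31 = 492 left.
December 1965 has 31 days: 492 − 31 = 461 left.
November 1965 has 30 days: 461 − 30 = 431 left.
October 1965 has 31 days: 431 − 31 = 400 left.
September 1965 has 30 days: 400 − 30 = 370 left.
August 1965 has 31 days: 370 − 31 = 339 left.
July 1965 has 31 days: 339 − 31 = 308 left.
June 1965 has 30 days: 308 − 30 = 278 left.
May 1965 has 31 days: 278 − 31 = 247 left.
April 1965 has 30 days: 247 − 30 = 217 left.
March 1965 has 31 days: 217 − 31 = 186 left.
February 1965 has 28 days (1965 is not a leap year): 186 − 28 = 158 left.
January 1965 has 31 days: 158 − 31 = 127 left.
December 1964 has 31 days: 127 − 31 = 96 left.
November 1964 has 30 days: 96 − 30 = 66 left.
October 1964 has 31 days: 66 − 31 = 35 left.
September 1964 has 30 days: 35 − 30 = 5 left.
August 1964 has 31 days; 31 − 5 = 26 → August 26, 1964.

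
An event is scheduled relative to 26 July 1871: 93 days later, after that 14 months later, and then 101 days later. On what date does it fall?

April 7, 1873

Counting forward 93 days from July 26, 1871:
July has 31 days, so 31 − 26 = 5 days remain after July 26, 1871; 93 − 5 = 88 left.
August 1871 has 31 days: 88 − 31 = 57 left.
September 1871 has 30 days: 57 − 30 = 27 left.
27 days into October 1871 → October 27, 1871.
Adding 14 months from October 27, 1871:
month 10 + 14 = 24, which is month 12 of year 1872 → December 1872.
Day 27 is valid in December, giving December 27, 1872.
Adding 101 days from December 27, 1872:
December has 31 days, so 31 − 27 = 4 days remain after December 27, 1872; 101 − 4 = 97 left.
January 1873 has 31 days: 97 − 31 = 66 left.
February 1873 has 28 days (1873 is not a leap year): 66 − 28 = 38 left.
March 1873 has 31 days: 38 − 31 = 7 left.
7 days into April 1873 → April 7, 1873.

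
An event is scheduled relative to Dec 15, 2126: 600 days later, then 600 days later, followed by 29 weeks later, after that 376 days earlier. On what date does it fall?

October 7, 2129

Counting forward 600 days from December 15, 2126:
December has 31 days, so 31 − 15 = 16 days remain after December 15, 2126; 600 − 16 = 584 left.
January 2127 has 31 days: 584 − 31 = 553 left.
February 2127 has 28 days (2127 is not a leap year): 553 − 28 = 525 left.
March 2127 has 31 days: 525 − 31 = 494 left.
April 2127 has 30 days: 494 − 30 = 464 left.
May 2127 has 31 days: 464 − 31 = 433 left.
June 2127 has 30 days: 433 − 30 = 403 left.
July 2127 has 31 days: 403 − 31 = 372 left.
August 2127 has 31 days: 372 − 31 = 341 left.
September 2127 has 30 days: 341 − 30 = 311 left.
October 2127 has 31 days: 311 − 31 = 280 left.
November 2127 has 30 days: 280 − 30 = 250 left.
December 2127 has 31 days: 250 − 31 = 219 left.
January 2128 has 31 days: 219 − 31 = 188 left.
February 2128 has 29 days (2128 is a leap year): 188 − 29 = 159 left.
March 2128 has 31 days: 159 − 31 = 128 left.
April 2128 has 30 days: 128 − 30 = 98 left.
May 2128 has 31 days: 98 − 31 = 67 left.
June 2128 has 30 days: 67 − 30 = 37 left.
July 2128 has 31 days: 37 − 31 = 6 left.
6 days into August 2128 → August 6, 2128.
Adding 600 days from August 6, 2128:
August has 31 days, so 31 − 6 = 25 days remain after August 6, 2128; 600 − 25 = 575 left.
September 2128 has 30 days: 575 − 30 = 545 left.
October 2128 has 31 days: 545 − 31 = 514 left.
November 2128 has 30 days: 514 − 30 = 484 left.
December 2128 has 31 days: 484 − 31 = 453 left.
January 2129 has 31 days: 453 − 31 = 422 left.
February 2129 has 28 days (2129 is not a leap year): 422 − 28 = 394 left.
March 2129 has 31 days: 394 − 31 = 363 left.
April 2129 has 30 days: 363 − 30 = 333 left.
May 2129 has 31 days: 333 − 31 = 302 left.
June 2129 has 30 days: 302 − 30 = 272 left.
July 2129 has 31 days: 272 − 31 = 241 left.
August 2129 has 31 days: 241 − 31 = 210 left.
September 2129 has 30 days: 210 − 30 = 180 left.
October 2129 has 31 days: 180 − 31 = 149 left.
November 2129 has 30 days: 149 − 30 = 119 left.
December 2129 has 31 days: 119 − 31 = 88 left.
January 2130 has 31 days: 88 − 31 = 57 left.
February 2130 has 28 days (2130 is not a leap year): 57 − 28 = 29 left.
29 days into March 2130 → March 29, 2130.
Counting forward 29 weeks (= 203 days) from March 29, 2130:
March has 31 days, so 31 − 29 = 2 days remain after March 29, 2130; 203 − 2 = 201 left.
April 2130 has 30 days: 201 − 30 = 171 left.
May 2130 has 31 days: 171 − 31 = 140 left.
June 2130 has 30 days: 140 − 30 = 110 left.
July 2130 has 31 days: 110 − 31 = 79 left.
August 2130 has 31 days: 79 − 31 = 48 left.
September 2130 has 30 days: 48 − 30 = 18 left.
18 days into October 2130 → October 18, 2130.
Going back 376 days from October 18, 2130:
Going back 18 days from October 18, 2130 reaches the end of the previous month; 376 − 18 = 358 left.
September 2130 has 30 days: 358 − 30 = 328 left.
August 2130 has 31 days: 328 − 31 = 297 left.
July 2130 has 31 days: 297 − 31 = 266 left.
June 2130 has 30 days: 266 − 30 = 236 left.
May 2130 has 31 days: 236 − 31 = 205 left.
April 2130 has 30 days: 205 − 30 = 175 left.
March 2130 has 31 days: 175 − 31 = 144 left.
February 2130 has 28 days (2130 is not a leap year): 144 − 28 = 116 left.
January 2130 has 31 days: 116 − 31 = 85 left.
December 2129 has 31 days: 85 − 31 = 54 left.
November 2129 has 30 days: 54 − 30 = 24 left.
October 2129 has 31 days; 31 − 24 = 7 → October 7, 2129.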